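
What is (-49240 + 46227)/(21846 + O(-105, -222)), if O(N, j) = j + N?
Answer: -3013/21519 ≈ -0.14002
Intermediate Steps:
O(N, j) = N + j
(-49240 + 46227)/(21846 + O(-105, -222)) = (-49240 + 46227)/(21846 + (-105 - 222)) = -3013/(21846 - 327) = -3013/21519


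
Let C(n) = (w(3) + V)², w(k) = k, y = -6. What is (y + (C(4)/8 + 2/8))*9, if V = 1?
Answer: -135/4 ≈ -33.750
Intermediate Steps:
C(n) = 16 (C(n) = (3 + 1)² = 4² = 16)
(y + (C(4)/8 + 2/8))*9 = (-6 + (16/8 + 2/8))*9 = (-6 + (16*(⅛) + 2*(⅛)))*9 = (-6 + (2 + ¼))*9 = (-6 + 9/4)*9 = -15/4*9 = -135/4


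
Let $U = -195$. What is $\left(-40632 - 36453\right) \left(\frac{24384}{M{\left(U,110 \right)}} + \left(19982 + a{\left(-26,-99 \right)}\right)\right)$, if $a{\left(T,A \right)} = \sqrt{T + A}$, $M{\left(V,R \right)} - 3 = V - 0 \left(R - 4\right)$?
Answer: $-1530522675 - 385425 i \sqrt{5} \approx -1.5305 \cdot 10^{9} - 8.6184 \cdot 10^{5} i$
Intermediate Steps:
$M{\left(V,R \right)} = 3 + V$ ($M{\left(V,R \right)} = 3 + \left(V - 0 \left(R - 4\right)\right) = 3 + \left(V - 0 \left(-4 + R\right)\right) = 3 + \left(V - 0\right) = 3 + \left(V + 0\right) = 3 + V$)
$a{\left(T,A \right)} = \sqrt{A + T}$
$\left(-40632 - 36453\right) \left(\frac{24384}{M{\left(U,110 \right)}} + \left(19982 + a{\left(-26,-99 \right)}\right)\right) = \left(-40632 - 36453\right) \left(\frac{24384}{3 - 195} + \left(19982 + \sqrt{-99 - 26}\right)\right) = - 77085 \left(\frac{24384}{-192} + \left(19982 + \sqrt{-125}\right)\right) = - 77085 \left(24384 \left(- \frac{1}{192}\right) + \left(19982 + 5 i \sqrt{5}\right)\right) = - 77085 \left(-127 + \left(19982 + 5 i \sqrt{5}\right)\right) = - 77085 \left(19855 + 5 i \sqrt{5}\right) = -1530522675 - 385425 i \sqrt{5}$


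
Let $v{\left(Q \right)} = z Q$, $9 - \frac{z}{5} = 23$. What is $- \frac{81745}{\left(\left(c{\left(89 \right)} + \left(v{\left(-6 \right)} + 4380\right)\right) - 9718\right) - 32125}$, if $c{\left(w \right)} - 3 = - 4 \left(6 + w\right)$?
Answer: $\frac{16349}{7484} \approx 2.1845$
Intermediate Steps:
$z = -70$ ($z = 45 - 115 = -70$)
$v{\left(Q \right)} = - 70 Q$
$c{\left(w \right)} = -21 - 4 w$ ($c{\left(w \right)} = 3 - 4 \left(6 + w\right) = 3 - \left(24 + 4 w\right) = -21 - 4 w$)
$- \frac{81745}{\left(\left(c{\left(89 \right)} + \left(v{\left(-6 \right)} + 4380\right)\right) - 9718\right) - 32125} = - \frac{81745}{\left(\left(\left(-21 - 356\right) + \left(\left(-70\right) \left(-6\right) + 4380\right)\right) - 9718\right) - 32125} = - \frac{81745}{\left(\left(\left(-21 - 356\right) + \left(420 + 4380\right)\right) - 9718\right) - 32125} = - \frac{81745}{\left(\left(-377 + 4800\right) - 9718\right) - 32125} = - \frac{81745}{\left(4423 - 9718\right) - 32125} = - \frac{81745}{-5295 - 32125} = - \frac{81745}{-37420} = \left(-81745\right) \left(- \frac{1}{37420}\right) = \frac{16349}{7484}$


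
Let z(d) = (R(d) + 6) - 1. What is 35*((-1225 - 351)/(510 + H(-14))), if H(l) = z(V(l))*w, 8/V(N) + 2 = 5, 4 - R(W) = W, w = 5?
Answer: -33096/325 ≈ -101.83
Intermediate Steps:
R(W) = 4 - W
V(N) = 8/3 (V(N) = 8/(-2 + 5) = 8/3)
z(d) = 9 - d (z(d) = ((4 - d) + 6) - 1 = (10 - d) - 1 = 9 - d)
H(l) = 95/3 (H(l) = (9 - 1*8/3)*5 = (9 - 8/3)*5 = (19/3)*5 = 95/3)
35*((-1225 - 351)/(510 + H(-14))) = 35*((-1225 - 351)/(510 + 95/3)) = 35*(-1576/1625/3) = 35*(-1576*3/1625) = 35*(-4728/1625) = -33096/325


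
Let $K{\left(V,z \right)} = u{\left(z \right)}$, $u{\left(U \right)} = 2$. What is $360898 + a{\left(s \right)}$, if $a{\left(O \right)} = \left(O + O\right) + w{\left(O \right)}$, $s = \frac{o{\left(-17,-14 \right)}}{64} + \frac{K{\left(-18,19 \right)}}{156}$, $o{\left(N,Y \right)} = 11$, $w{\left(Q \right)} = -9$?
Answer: $\frac{450389933}{1248} \approx 3.6089 \cdot 10^{5}$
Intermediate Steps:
$K{\left(V,z \right)} = 2$
$s = \frac{461}{2496}$ ($s = \frac{11}{64} + \frac{2}{156} = 11 \cdot \frac{1}{64} + 2 \cdot \frac{1}{156} = \frac{11}{64} + \frac{1}{78} = \frac{461}{2496} \approx 0.1847$)
$a{\left(O \right)} = -9 + 2 O$ ($a{\left(O \right)} = \left(O + O\right) - 9 = 2 O - 9 = -9 + 2 O$)
$360898 + a{\left(s \right)} = 360898 + \left(-9 + 2 \cdot \frac{461}{2496}\right) = 360898 + \left(-9 + \frac{461}{1248}\right) = 360898 - \frac{10771}{1248} = \frac{450389933}{1248}$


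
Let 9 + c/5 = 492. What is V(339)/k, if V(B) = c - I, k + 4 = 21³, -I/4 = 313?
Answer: 3667/9257 ≈ 0.39613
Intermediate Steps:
I = -1252 (I = -4*313 = -1252)
c = 2415 (c = -45 + 5*492 = -45 + 2460 = 2415)
k = 9257 (k = -4 + 21³ = -4 + 9261 = 9257)
V(B) = 3667 (V(B) = 2415 - 1*(-1252) = 2415 + 1252 = 3667)
V(339)/k = 3667/9257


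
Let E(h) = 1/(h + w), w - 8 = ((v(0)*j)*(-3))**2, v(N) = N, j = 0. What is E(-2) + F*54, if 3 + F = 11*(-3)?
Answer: -11663/6 ≈ -1943.8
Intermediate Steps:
w = 8 (w = 8 + ((0*0)*(-3))**2 = 8 + (0*(-3))**2 = 8 + 0**2 = 8 + 0 = 8)
E(h) = 1/(8 + h) (E(h) = 1/(h + 8) = 1/(8 + h))
F = -36 (F = -3 + 11*(-3) = -3 - 33 = -36)
E(-2) + F*54 = 1/(8 - 2) - 36*54 = 1/6 - 1944 = -11663/6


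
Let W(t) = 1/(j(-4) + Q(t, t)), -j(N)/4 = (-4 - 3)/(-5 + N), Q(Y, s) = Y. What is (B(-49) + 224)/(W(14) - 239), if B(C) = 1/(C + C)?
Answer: -21951/23413 ≈ -0.93756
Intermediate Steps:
B(C) = 1/(2*C)
j(N) = 28/(-5 + N) (j(N) = -4*(-4 - 3)/(-5 + N) = -(-28)/(-5 + N) = 28/(-5 + N))
W(t) = 1/(-28/9 + t) (W(t) = 1/(28/(-5 - 4) + t) = 1/(28/(-9) + t) = 1/(28*(-⅑) + t) = 1/(-28/9 + t))
(B(-49) + 224)/(W(14) - 239) = ((½)/(-49) + 224)/(9/(-28 + 9*14) - 239) = ((½)*(-1/49) + 224)/(9/(-28 + 126) - 239) = (-1/98 + 224)/(9/98 - 239) = 21951/(98*(9*(1/98) - 239)) = 21951/(98*(9/98 - 239)) = 21951/(98*(-23413/98)) = (21951/98)*(-98/23413) = -21951/23413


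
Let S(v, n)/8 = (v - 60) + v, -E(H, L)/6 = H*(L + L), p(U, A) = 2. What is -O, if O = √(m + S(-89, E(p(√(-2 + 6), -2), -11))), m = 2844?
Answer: -2*√235 ≈ -30.659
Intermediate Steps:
E(H, L) = -12*H*L (E(H, L) = -6*H*(L + L) = -6*H*2*L = -12*H*L)
S(v, n) = -480 + 16*v (S(v, n) = 8*((v - 60) + v) = 8*((-60 + v) + v) = 8*(-60 + 2*v) = -480 + 16*v)
O = 2*√235 (O = √(2844 + (-480 + 16*(-89))) = √(2844 + (-480 - 1424)) = √(2844 - 1904) = √940 = 2*√235 ≈ 30.659)
-O = -2*√235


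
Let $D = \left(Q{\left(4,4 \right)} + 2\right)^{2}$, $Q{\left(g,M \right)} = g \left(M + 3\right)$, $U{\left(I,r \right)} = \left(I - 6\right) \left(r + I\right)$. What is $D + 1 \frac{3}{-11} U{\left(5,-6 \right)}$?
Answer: $\frac{9897}{11} \approx 899.73$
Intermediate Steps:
$U{\left(I,r \right)} = \left(-6 + I\right) \left(I + r\right)$
$Q{\left(g,M \right)} = g \left(3 + M\right)$
$D = 900$ ($D = \left(4 \left(3 + 4\right) + 2\right)^{2} = \left(4 \cdot 7 + 2\right)^{2} = \left(28 + 2\right)^{2} = 30^{2} = 900$)
$D + 1 \frac{3}{-11} U{\left(5,-6 \right)} = 900 + 1 \frac{3}{-11} \left(5^{2} - 30 - -36 + 5 \left(-6\right)\right) = 900 + 1 \cdot 3 \left(- \frac{1}{11}\right) \left(25 - 30 + 36 - 30\right) = 900 + 1 \left(- \frac{3}{11}\right) 1 = 900 - \frac{3}{11} = \frac{9897}{11}$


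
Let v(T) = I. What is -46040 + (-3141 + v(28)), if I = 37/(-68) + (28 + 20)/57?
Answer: -63541467/1292 ≈ -49181.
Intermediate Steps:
I = 385/1292 (I = 37*(-1/68) + 48*(1/57) = -37/68 + 16/19 = 385/1292 ≈ 0.29799)
v(T) = 385/1292
-46040 + (-3141 + v(28)) = -46040 + (-3141 + 385/1292) = -46040 - 4057787/1292 = -63541467/1292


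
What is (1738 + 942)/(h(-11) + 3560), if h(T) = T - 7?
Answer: 1340/1771 ≈ 0.75663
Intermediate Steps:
h(T) = -7 + T
(1738 + 942)/(h(-11) + 3560) = (1738 + 942)/((-7 - 11) + 3560) = 2680/(-18 + 3560) = 2680/3542 = 2680*(1/3542) = 1340/1771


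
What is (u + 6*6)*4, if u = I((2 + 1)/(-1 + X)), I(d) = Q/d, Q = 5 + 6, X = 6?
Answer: 652/3 ≈ 217.33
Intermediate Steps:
Q = 11
I(d) = 11/d
u = 55/3 (u = 11/(((2 + 1)/(-1 + 6))) = 11/((3/5)) = 11/((3*(⅕))) = 11/(⅗) = 11*(5/3) = 55/3 ≈ 18.333)
(u + 6*6)*4 = (55/3 + 6*6)*4 = (55/3 + 36)*4 = (163/3)*4 = 652/3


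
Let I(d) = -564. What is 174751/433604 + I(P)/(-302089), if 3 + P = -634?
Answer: 53034907495/130986998756 ≈ 0.40489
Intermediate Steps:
P = -637 (P = -3 - 634 = -637)
174751/433604 + I(P)/(-302089) = 174751/433604 - 564/(-302089) = 174751*(1/433604) - 564*(-1/302089) = 174751/433604 + 564/302089 = 53034907495/130986998756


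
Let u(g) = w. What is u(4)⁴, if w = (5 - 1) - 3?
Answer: 1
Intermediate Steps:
w = 1 (w = 4 - 3 = 1)
u(g) = 1
u(4)⁴ = 1⁴ = 1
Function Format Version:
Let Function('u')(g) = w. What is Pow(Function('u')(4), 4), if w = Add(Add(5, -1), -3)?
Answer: 1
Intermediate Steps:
w = 1 (w = Add(4, -3) = 1)
Function('u')(g) = 1
Pow(Function('u')(4), 4) = Pow(1, 4) = 1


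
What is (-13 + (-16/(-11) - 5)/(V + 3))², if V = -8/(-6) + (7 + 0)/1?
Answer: 24790441/139876 ≈ 177.23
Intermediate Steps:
V = 25/3 (V = -8*(-⅙) + 7*1 = 4/3 + 7 = 25/3 ≈ 8.3333)
(-13 + (-16/(-11) - 5)/(V + 3))² = (-13 + (-16/(-11) - 5)/(25/3 + 3))² = (-13 + (-16*(-1/11) - 5)/(34/3))² = (-13 + (16/11 - 5)*(3/34))² = (-13 - 39/11*3/34)² = (-13 - 117/374)² = (-4979/374)² = 24790441/139876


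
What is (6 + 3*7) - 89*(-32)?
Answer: 2875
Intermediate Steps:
(6 + 3*7) - 89*(-32) = (6 + 21) + 2848 = 27 + 2848 = 2875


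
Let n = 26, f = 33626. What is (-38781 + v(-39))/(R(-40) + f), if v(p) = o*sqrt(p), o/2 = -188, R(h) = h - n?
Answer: -38781/33560 - 47*I*sqrt(39)/4195 ≈ -1.1556 - 0.069968*I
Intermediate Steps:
R(h) = -26 + h (R(h) = h - 1*26 = h - 26 = -26 + h)
o = -376 (o = 2*(-188) = -376)
v(p) = -376*sqrt(p)
(-38781 + v(-39))/(R(-40) + f) = (-38781 - 376*I*sqrt(39))/((-26 - 40) + 33626) = (-38781 - 376*I*sqrt(39))/(-66 + 33626) = (-38781 - 376*I*sqrt(39))/33560 = (-38781 - 376*I*sqrt(39))*(1/33560) = -38781/33560 - 47*I*sqrt(39)/4195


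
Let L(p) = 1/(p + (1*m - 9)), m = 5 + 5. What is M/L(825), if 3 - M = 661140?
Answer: -546099162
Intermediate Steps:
m = 10
M = -661137 (M = 3 - 1*661140 = 3 - 661140 = -661137)
L(p) = 1/(1 + p) (L(p) = 1/(p + (1*10 - 9)) = 1/(p + (10 - 9)) = 1/(p + 1) = 1/(1 + p))
M/L(825) = -661137/(1/(1 + 825)) = -661137/(1/826) = -661137/1/826 = -661137*826 = -546099162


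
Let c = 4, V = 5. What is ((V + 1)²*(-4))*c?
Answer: -576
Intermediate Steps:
((V + 1)²*(-4))*c = ((5 + 1)²*(-4))*4 = (6²*(-4))*4 = (36*(-4))*4 = -144*4 = -576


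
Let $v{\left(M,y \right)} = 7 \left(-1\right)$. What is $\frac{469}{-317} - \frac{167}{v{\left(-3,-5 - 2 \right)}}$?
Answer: $\frac{49656}{2219} \approx 22.378$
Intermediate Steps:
$v{\left(M,y \right)} = -7$
$\frac{469}{-317} - \frac{167}{v{\left(-3,-5 - 2 \right)}} = \frac{469}{-317} - \frac{167}{-7} = 469 \left(- \frac{1}{317}\right) - - \frac{167}{7} = - \frac{469}{317} + \frac{167}{7} = \frac{49656}{2219}$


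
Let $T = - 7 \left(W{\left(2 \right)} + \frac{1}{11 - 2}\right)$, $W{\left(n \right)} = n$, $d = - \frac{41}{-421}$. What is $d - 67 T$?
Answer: $\frac{3751900}{3789} \approx 990.21$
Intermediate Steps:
$d = \frac{41}{421}$ ($d = \left(-41\right) \left(- \frac{1}{421}\right) = \frac{41}{421} \approx 0.097387$)
$T = - \frac{133}{9}$ ($T = - 7 \left(2 + \frac{1}{11 - 2}\right) = - 7 \left(2 + \frac{1}{9}\right) = \left(-7\right) \frac{19}{9} = - \frac{133}{9} \approx -14.778$)
$d - 67 T = \frac{41}{421} - - \frac{8911}{9} = \frac{41}{421} + \frac{8911}{9} = \frac{3751900}{3789}$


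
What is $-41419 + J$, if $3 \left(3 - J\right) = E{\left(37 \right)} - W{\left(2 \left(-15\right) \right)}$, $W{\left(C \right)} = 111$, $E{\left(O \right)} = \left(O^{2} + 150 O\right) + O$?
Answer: $- \frac{131093}{3} \approx -43698.0$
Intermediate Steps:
$E{\left(O \right)} = O^{2} + 151 O$
$J = - \frac{6836}{3}$ ($J = 3 - \frac{37 \left(151 + 37\right) - 111}{3} = 3 - \frac{37 \cdot 188 - 111}{3} = 3 - \frac{6956 - 111}{3} = 3 - \frac{6845}{3} = - \frac{6836}{3} \approx -2278.7$)
$-41419 + J = -41419 - \frac{6836}{3} = - \frac{131093}{3}$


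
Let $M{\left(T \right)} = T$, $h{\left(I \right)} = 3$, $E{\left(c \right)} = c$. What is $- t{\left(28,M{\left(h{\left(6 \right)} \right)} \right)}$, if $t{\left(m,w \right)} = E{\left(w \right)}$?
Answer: $-3$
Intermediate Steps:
$t{\left(m,w \right)} = w$
$- t{\left(28,M{\left(h{\left(6 \right)} \right)} \right)} = \left(-1\right) 3 = -3$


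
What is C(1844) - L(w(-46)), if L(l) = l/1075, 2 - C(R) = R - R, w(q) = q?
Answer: 2196/1075 ≈ 2.0428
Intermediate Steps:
C(R) = 2 (C(R) = 2 - (R - R) = 2 - 1*0 = 2 + 0 = 2)
L(l) = l/1075 (L(l) = l*(1/1075) = l/1075)
C(1844) - L(w(-46)) = 2 - (-46)/1075 = 2 - 1*(-46/1075) = 2 + 46/1075 = 2196/1075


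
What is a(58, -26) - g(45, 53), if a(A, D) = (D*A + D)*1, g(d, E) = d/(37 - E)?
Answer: -24499/16 ≈ -1531.2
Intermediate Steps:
a(A, D) = D + A*D (a(A, D) = (A*D + D)*1 = (D + A*D)*1 = D + A*D)
a(58, -26) - g(45, 53) = -26*(1 + 58) - (-1)*45/(-37 + 53) = -26*59 - (-1)*45/16 = -1534 - (-1)*45/16 = -1534 - 1*(-45/16) = -1534 + 45/16 = -24499/16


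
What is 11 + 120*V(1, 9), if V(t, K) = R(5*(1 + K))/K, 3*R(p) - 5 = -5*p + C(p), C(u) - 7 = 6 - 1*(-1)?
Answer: -3047/3 ≈ -1015.7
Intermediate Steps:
C(u) = 14 (C(u) = 7 + (6 - 1*(-1)) = 7 + (6 + 1) = 7 + 7 = 14)
R(p) = 19/3 - 5*p/3 (R(p) = 5/3 + (-5*p + 14)/3 = 5/3 + (14 - 5*p)/3 = 5/3 + (14/3 - 5*p/3) = 19/3 - 5*p/3)
V(t, K) = (-2 - 25*K/3)/K (V(t, K) = (19/3 - 25*(1 + K)/3)/K = (19/3 - 5*(5 + 5*K)/3)/K = (19/3 + (-25/3 - 25*K/3))/K = (-2 - 25*K/3)/K)
11 + 120*V(1, 9) = 11 + 120*(-25/3 - 2/9) = 11 + 120*(-77/9) = 11 - 3080/3 = -3047/3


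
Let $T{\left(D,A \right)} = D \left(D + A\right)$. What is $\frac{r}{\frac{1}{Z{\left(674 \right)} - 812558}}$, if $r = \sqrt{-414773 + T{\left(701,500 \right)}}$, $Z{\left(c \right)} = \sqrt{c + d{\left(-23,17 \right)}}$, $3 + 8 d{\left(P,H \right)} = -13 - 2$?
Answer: $37 \sqrt{78} \left(-1625116 + \sqrt{2687}\right) \approx -5.3103 \cdot 10^{8}$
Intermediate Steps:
$d{\left(P,H \right)} = - \frac{9}{4}$ ($d{\left(P,H \right)} = - \frac{3}{8} + \frac{-13 - 2}{8} = - \frac{3}{8} + \frac{1}{8} \left(-15\right) = - \frac{3}{8} - \frac{15}{8} = - \frac{9}{4}$)
$T{\left(D,A \right)} = D \left(A + D\right)$
$Z{\left(c \right)} = \sqrt{- \frac{9}{4} + c}$ ($Z{\left(c \right)} = \sqrt{c - \frac{9}{4}} = \sqrt{- \frac{9}{4} + c}$)
$r = 74 \sqrt{78}$ ($r = \sqrt{-414773 + 701 \left(500 + 701\right)} = \sqrt{-414773 + 701 \cdot 1201} = \sqrt{-414773 + 841901} = \sqrt{427128} = 74 \sqrt{78} \approx 653.55$)
$\frac{r}{\frac{1}{Z{\left(674 \right)} - 812558}} = \frac{74 \sqrt{78}}{\frac{1}{\frac{\sqrt{-9 + 4 \cdot 674}}{2} - 812558}} = \frac{74 \sqrt{78}}{\frac{1}{\frac{\sqrt{-9 + 2696}}{2} - 812558}} = \frac{74 \sqrt{78}}{\frac{1}{\frac{\sqrt{2687}}{2} - 812558}} = \frac{74 \sqrt{78}}{\frac{1}{-812558 + \frac{\sqrt{2687}}{2}}} = 74 \sqrt{78} \left(-812558 + \frac{\sqrt{2687}}{2}\right)$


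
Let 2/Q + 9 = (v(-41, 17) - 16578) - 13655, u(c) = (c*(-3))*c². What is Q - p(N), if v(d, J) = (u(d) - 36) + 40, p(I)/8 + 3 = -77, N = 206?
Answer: 112976002/176525 ≈ 640.00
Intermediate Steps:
p(I) = -640 (p(I) = -24 + 8*(-77) = -24 - 616 = -640)
u(c) = -3*c³ (u(c) = (-3*c)*c² = -3*c³)
v(d, J) = 4 - 3*d³ (v(d, J) = (-3*d³ - 36) + 40 = (-36 - 3*d³) + 40 = 4 - 3*d³)
Q = 2/176525 (Q = 2/(-9 + (((4 - 3*(-41)³) - 16578) - 13655)) = 2/(-9 + (((4 - 3*(-68921)) - 16578) - 13655)) = 2/(-9 + (((4 + 206763) - 16578) - 13655)) = 2/(-9 + ((206767 - 16578) - 13655)) = 2/(-9 + (190189 - 13655)) = 2/(-9 + 176534) = 2/176525 ≈ 1.1330e-5)
Q - p(N) = 2/176525 - 1*(-640) = 2/176525 + 640 = 112976002/176525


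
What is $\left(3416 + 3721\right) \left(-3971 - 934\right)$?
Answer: $-35006985$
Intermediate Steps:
$\left(3416 + 3721\right) \left(-3971 - 934\right) = 7137 \left(-4905\right) = -35006985$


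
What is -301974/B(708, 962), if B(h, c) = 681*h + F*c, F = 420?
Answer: -50329/147698 ≈ -0.34076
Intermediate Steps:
B(h, c) = 420*c + 681*h (B(h, c) = 681*h + 420*c = 420*c + 681*h)
-301974/B(708, 962) = -301974/(420*962 + 681*708) = -301974/(404040 + 482148) = -301974/886188 = -301974*1/886188 = -50329/147698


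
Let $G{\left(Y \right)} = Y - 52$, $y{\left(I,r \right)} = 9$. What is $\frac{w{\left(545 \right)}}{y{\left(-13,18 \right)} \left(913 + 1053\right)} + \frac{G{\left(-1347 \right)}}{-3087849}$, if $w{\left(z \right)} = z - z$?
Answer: $\frac{1399}{3087849} \approx 0.00045307$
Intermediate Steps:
$w{\left(z \right)} = 0$
$G{\left(Y \right)} = -52 + Y$ ($G{\left(Y \right)} = Y - 52 = -52 + Y$)
$\frac{w{\left(545 \right)}}{y{\left(-13,18 \right)} \left(913 + 1053\right)} + \frac{G{\left(-1347 \right)}}{-3087849} = \frac{0}{9 \left(913 + 1053\right)} + \frac{-52 - 1347}{-3087849} = \frac{0}{9 \cdot 1966} - - \frac{1399}{3087849} = \frac{0}{17694} + \frac{1399}{3087849} = 0 \cdot \frac{1}{17694} + \frac{1399}{3087849} = 0 + \frac{1399}{3087849} = \frac{1399}{3087849}$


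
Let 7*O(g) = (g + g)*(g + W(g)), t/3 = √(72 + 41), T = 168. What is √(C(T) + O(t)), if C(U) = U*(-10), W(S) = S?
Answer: 2*I*√13461/7 ≈ 33.149*I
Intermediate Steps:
t = 3*√113 (t = 3*√(72 + 41) = 3*√113 ≈ 31.890)
C(U) = -10*U
O(g) = 4*g²/7 (O(g) = ((g + g)*(g + g))/7 = ((2*g)*(2*g))/7 = (4*g²)/7 = 4*g²/7)
√(C(T) + O(t)) = √(-10*168 + 4*(3*√113)²/7) = √(-1680 + (4/7)*1017) = √(-1680 + 4068/7) = √(-7692/7) = 2*I*√13461/7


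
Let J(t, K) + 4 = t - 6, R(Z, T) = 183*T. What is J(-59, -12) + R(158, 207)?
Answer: 37812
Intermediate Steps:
J(t, K) = -10 + t (J(t, K) = -4 + (t - 6) = -4 + (-6 + t) = -10 + t)
J(-59, -12) + R(158, 207) = (-10 - 59) + 183*207 = -69 + 37881 = 37812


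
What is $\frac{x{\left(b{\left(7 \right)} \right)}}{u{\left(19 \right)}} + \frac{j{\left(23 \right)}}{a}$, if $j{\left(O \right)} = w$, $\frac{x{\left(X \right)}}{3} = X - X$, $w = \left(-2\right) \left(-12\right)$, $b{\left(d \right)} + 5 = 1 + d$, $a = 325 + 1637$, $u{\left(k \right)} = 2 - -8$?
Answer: $\frac{4}{327} \approx 0.012232$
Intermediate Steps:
$u{\left(k \right)} = 10$ ($u{\left(k \right)} = 2 + 8 = 10$)
$a = 1962$
$b{\left(d \right)} = -4 + d$ ($b{\left(d \right)} = -5 + \left(1 + d\right) = -4 + d$)
$w = 24$
$x{\left(X \right)} = 0$ ($x{\left(X \right)} = 3 \left(X - X\right) = 3 \cdot 0 = 0$)
$j{\left(O \right)} = 24$
$\frac{x{\left(b{\left(7 \right)} \right)}}{u{\left(19 \right)}} + \frac{j{\left(23 \right)}}{a} = \frac{0}{10} + \frac{24}{1962} = 0 \cdot \frac{1}{10} + 24 \cdot \frac{1}{1962} = 0 + \frac{4}{327} = \frac{4}{327}$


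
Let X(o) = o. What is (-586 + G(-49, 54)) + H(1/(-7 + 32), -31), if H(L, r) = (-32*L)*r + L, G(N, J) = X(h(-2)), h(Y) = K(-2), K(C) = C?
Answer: -13707/25 ≈ -548.28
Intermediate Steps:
h(Y) = -2
G(N, J) = -2
H(L, r) = L - 32*L*r (H(L, r) = -32*L*r + L = L - 32*L*r)
(-586 + G(-49, 54)) + H(1/(-7 + 32), -31) = (-586 - 2) + (1 - 32*(-31))/(-7 + 32) = -588 + (1 + 992)/25 = -588 + (1/25)*993 = -588 + 993/25 = -13707/25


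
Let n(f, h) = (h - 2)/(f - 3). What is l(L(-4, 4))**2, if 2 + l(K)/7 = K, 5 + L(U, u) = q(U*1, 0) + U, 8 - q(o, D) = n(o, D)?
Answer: 529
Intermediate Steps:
n(f, h) = (-2 + h)/(-3 + f)
q(o, D) = 8 - (-2 + D)/(-3 + o)
L(U, u) = -5 + U + (-22 + 8*U)/(-3 + U) (L(U, u) = -5 + ((-22 - 1*0 + 8*(U*1))/(-3 + U*1) + U) = -5 + ((-22 + 0 + 8*U)/(-3 + U) + U) = -5 + ((-22 + 8*U)/(-3 + U) + U) = -5 + (U + (-22 + 8*U)/(-3 + U)) = -5 + U + (-22 + 8*U)/(-3 + U))
l(K) = -14 + 7*K
l(L(-4, 4))**2 = (-14 + 7*((-7 + (-4)**2)/(-3 - 4)))**2 = (-14 + 7*((-7 + 16)/(-7)))**2 = (-14 + 7*(-1/7*9))**2 = (-14 + 7*(-9/7))**2 = (-14 - 9)**2 = (-23)**2 = 529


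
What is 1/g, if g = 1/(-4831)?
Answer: -4831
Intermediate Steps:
g = -1/4831 ≈ -0.00020700
1/g = 1/(-1/4831) = -4831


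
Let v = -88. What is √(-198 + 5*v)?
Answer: I*√638 ≈ 25.259*I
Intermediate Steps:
√(-198 + 5*v) = √(-198 + 5*(-88)) = √(-198 - 440) = √(-638) = I*√638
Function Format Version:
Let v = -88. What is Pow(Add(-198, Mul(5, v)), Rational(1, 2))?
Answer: Mul(I, Pow(638, Rational(1, 2))) ≈ Mul(25.259, I)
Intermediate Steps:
Pow(Add(-198, Mul(5, v)), Rational(1, 2)) = Pow(Add(-198, Mul(5, -88)), Rational(1, 2)) = Pow(Add(-198, -440), Rational(1, 2)) = Pow(-638, Rational(1, 2)) = Mul(I, Pow(638, Rational(1, 2)))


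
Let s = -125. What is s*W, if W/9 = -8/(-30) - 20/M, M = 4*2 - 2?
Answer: 3450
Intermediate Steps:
M = 6 (M = 8 - 2 = 6)
W = -138/5 (W = 9*(-8/(-30) - 20/6) = 9*(-8*(-1/30) - 20*1/6) = 9*(4/15 - 10/3) = 9*(-46/15) = -138/5 ≈ -27.600)
s*W = -125*(-138/5) = 3450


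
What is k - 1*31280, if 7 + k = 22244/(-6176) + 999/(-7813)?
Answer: -377468581613/12063272 ≈ -31291.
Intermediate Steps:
k = -129433453/12063272 (k = -7 + (22244/(-6176) + 999/(-7813)) = -7 + (22244*(-1/6176) + 999*(-1/7813)) = -7 + (-5561/1544 - 999/7813) = -7 - 44990549/12063272 = -129433453/12063272 ≈ -10.730)
k - 1*31280 = -129433453/12063272 - 1*31280 = -129433453/12063272 - 31280 = -377468581613/12063272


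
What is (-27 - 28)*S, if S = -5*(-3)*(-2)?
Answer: 1650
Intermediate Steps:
S = -30 (S = 15*(-2) = -30)
(-27 - 28)*S = (-27 - 28)*(-30) = -55*(-30) = 1650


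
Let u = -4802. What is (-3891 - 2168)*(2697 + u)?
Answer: 12754195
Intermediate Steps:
(-3891 - 2168)*(2697 + u) = (-3891 - 2168)*(2697 - 4802) = -6059*(-2105) = 12754195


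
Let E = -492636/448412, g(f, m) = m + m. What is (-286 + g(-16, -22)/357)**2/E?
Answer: -1169660877339548/15696491391 ≈ -74517.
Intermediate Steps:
g(f, m) = 2*m
E = -123159/112103 (E = -492636*1/448412 = -123159/112103 ≈ -1.0986)
(-286 + g(-16, -22)/357)**2/E = (-286 + (2*(-22))/357)**2/(-123159/112103) = (-286 - 44*1/357)**2*(-112103/123159) = (-286 - 44/357)**2*(-112103/123159) = (-102146/357)**2*(-112103/123159) = (10433805316/127449)*(-112103/123159) = -1169660877339548/15696491391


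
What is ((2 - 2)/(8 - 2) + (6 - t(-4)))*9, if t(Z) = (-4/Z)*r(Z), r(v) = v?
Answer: 90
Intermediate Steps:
t(Z) = -4 (t(Z) = (-4/Z)*Z = -4)
((2 - 2)/(8 - 2) + (6 - t(-4)))*9 = ((2 - 2)/(8 - 2) + (6 - 1*(-4)))*9 = (0/6 + (6 + 4))*9 = (0*(1/6) + 10)*9 = (0 + 10)*9 = 10*9 = 90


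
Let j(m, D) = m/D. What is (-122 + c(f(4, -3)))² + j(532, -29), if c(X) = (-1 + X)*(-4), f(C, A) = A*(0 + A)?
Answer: 687232/29 ≈ 23698.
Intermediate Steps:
f(C, A) = A² (f(C, A) = A*A = A²)
c(X) = 4 - 4*X
(-122 + c(f(4, -3)))² + j(532, -29) = (-122 + (4 - 4*(-3)²))² + 532/(-29) = (-122 + (4 - 4*9))² + 532*(-1/29) = (-122 + (4 - 36))² - 532/29 = (-122 - 32)² - 532/29 = (-154)² - 532/29 = 23716 - 532/29 = 687232/29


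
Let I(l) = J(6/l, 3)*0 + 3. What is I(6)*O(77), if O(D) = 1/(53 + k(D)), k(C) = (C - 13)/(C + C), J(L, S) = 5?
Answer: 77/1371 ≈ 0.056163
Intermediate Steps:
k(C) = (-13 + C)/(2*C) (k(C) = (-13 + C)/((2*C)) = (-13 + C)*(1/(2*C)) = (-13 + C)/(2*C))
O(D) = 1/(53 + (-13 + D)/(2*D))
I(l) = 3 (I(l) = 5*0 + 3 = 0 + 3 = 3)
I(6)*O(77) = 3*(2*77/(-13 + 107*77)) = 3*(2*77/(-13 + 8239)) = 3*(2*77/8226) = 3*(2*77*(1/8226)) = 3*(77/4113) = 77/1371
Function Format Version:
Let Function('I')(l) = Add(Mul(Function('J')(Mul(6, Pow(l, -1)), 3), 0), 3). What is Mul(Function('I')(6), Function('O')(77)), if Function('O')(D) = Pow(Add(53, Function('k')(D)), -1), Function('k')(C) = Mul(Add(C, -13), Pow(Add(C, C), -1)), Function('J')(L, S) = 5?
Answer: Rational(77, 1371) ≈ 0.056163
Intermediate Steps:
Function('k')(C) = Mul(Rational(1, 2), Pow(C, -1), Add(-13, C)) (Function('k')(C) = Mul(Add(-13, C), Pow(Mul(2, C), -1)) = Mul(Add(-13, C), Mul(Rational(1, 2), Pow(C, -1))) = Mul(Rational(1, 2), Pow(C, -1), Add(-13, C)))
Function('O')(D) = Pow(Add(53, Mul(Rational(1, 2), Pow(D, -1), Add(-13, D))), -1)
Function('I')(l) = 3 (Function('I')(l) = Add(Mul(5, 0), 3) = Add(0, 3) = 3)
Mul(Function('I')(6), Function('O')(77)) = Mul(3, Mul(2, 77, Pow(Add(-13, Mul(107, 77)), -1))) = Mul(3, Mul(2, 77, Pow(Add(-13, 8239), -1))) = Mul(3, Mul(2, 77, Pow(8226, -1))) = Mul(3, Mul(2, 77, Rational(1, 8226))) = Mul(3, Rational(77, 4113)) = Rational(77, 1371)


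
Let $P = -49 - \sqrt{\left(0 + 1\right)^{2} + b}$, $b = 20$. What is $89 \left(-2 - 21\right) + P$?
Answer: $-2096 - \sqrt{21} \approx -2100.6$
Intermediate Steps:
$P = -49 - \sqrt{21}$ ($P = -49 - \sqrt{\left(0 + 1\right)^{2} + 20} = -49 - \sqrt{1^{2} + 20} = -49 - \sqrt{1 + 20} = -49 - \sqrt{21} \approx -53.583$)
$89 \left(-2 - 21\right) + P = 89 \left(-2 - 21\right) - \left(49 + \sqrt{21}\right) = 89 \left(-23\right) - \left(49 + \sqrt{21}\right) = -2047 - \left(49 + \sqrt{21}\right) = -2096 - \sqrt{21}$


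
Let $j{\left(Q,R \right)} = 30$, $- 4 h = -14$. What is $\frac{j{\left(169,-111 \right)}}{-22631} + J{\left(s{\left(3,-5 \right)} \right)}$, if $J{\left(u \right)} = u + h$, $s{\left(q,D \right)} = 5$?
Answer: $\frac{384667}{45262} \approx 8.4987$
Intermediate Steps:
$h = \frac{7}{2}$ ($h = \left(- \frac{1}{4}\right) \left(-14\right) = \frac{7}{2} \approx 3.5$)
$J{\left(u \right)} = \frac{7}{2} + u$ ($J{\left(u \right)} = u + \frac{7}{2} = \frac{7}{2} + u$)
$\frac{j{\left(169,-111 \right)}}{-22631} + J{\left(s{\left(3,-5 \right)} \right)} = \frac{30}{-22631} + \left(\frac{7}{2} + 5\right) = 30 \left(- \frac{1}{22631}\right) + \frac{17}{2} = - \frac{30}{22631} + \frac{17}{2} = \frac{384667}{45262}$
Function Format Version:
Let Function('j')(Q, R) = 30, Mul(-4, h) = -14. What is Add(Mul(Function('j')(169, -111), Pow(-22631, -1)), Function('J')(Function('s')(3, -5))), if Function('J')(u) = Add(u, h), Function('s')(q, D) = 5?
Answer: Rational(384667, 45262) ≈ 8.4987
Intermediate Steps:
h = Rational(7, 2) (h = Mul(Rational(-1, 4), -14) = Rational(7, 2) ≈ 3.5000)
Function('J')(u) = Add(Rational(7, 2), u) (Function('J')(u) = Add(u, Rational(7, 2)) = Add(Rational(7, 2), u))
Add(Mul(Function('j')(169, -111), Pow(-22631, -1)), Function('J')(Function('s')(3, -5))) = Add(Mul(30, Pow(-22631, -1)), Add(Rational(7, 2), 5)) = Add(Mul(30, Rational(-1, 22631)), Rational(17, 2)) = Add(Rational(-30, 22631), Rational(17, 2)) = Rational(384667, 45262)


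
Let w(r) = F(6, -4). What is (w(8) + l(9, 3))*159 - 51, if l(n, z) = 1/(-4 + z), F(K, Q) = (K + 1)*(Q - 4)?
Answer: -9114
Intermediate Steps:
F(K, Q) = (1 + K)*(-4 + Q)
w(r) = -56 (w(r) = -4 - 4 - 4*6 + 6*(-4) = -4 - 4 - 24 - 24 = -56)
(w(8) + l(9, 3))*159 - 51 = (-56 + 1/(-4 + 3))*159 - 51 = (-56 + 1/(-1))*159 - 51 = (-56 - 1)*159 - 51 = -57*159 - 51 = -9063 - 51 = -9114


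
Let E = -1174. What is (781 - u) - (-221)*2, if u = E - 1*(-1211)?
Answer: 1186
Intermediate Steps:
u = 37 (u = -1174 - 1*(-1211) = -1174 + 1211 = 37)
(781 - u) - (-221)*2 = (781 - 1*37) - (-221)*2 = (781 - 37) - 1*(-442) = 744 + 442 = 1186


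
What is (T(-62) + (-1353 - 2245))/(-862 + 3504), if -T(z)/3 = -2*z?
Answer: -1985/1321 ≈ -1.5026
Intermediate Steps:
T(z) = 6*z (T(z) = -(-6)*z = 6*z)
(T(-62) + (-1353 - 2245))/(-862 + 3504) = (6*(-62) + (-1353 - 2245))/(-862 + 3504) = (-372 - 3598)/2642 = -3970*1/2642 = -1985/1321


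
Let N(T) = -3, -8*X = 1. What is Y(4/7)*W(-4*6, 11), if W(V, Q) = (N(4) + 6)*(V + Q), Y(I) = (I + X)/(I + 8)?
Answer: -65/32 ≈ -2.0313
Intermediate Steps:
X = -1/8 (X = -1/8*1 = -1/8 ≈ -0.12500)
Y(I) = (-1/8 + I)/(8 + I) (Y(I) = (I - 1/8)/(I + 8) = (-1/8 + I)/(8 + I))
W(V, Q) = 3*Q + 3*V (W(V, Q) = (-3 + 6)*(V + Q) = 3*(Q + V) = 3*Q + 3*V)
Y(4/7)*W(-4*6, 11) = ((-1/8 + 4/7)/(8 + 4/7))*(3*11 + 3*(-4*6)) = ((-1/8 + 4*(1/7))/(8 + 4*(1/7)))*(33 + 3*(-24)) = ((-1/8 + 4/7)/(8 + 4/7))*(33 - 72) = ((25/56)/(60/7))*(-39) = ((7/60)*(25/56))*(-39) = (5/96)*(-39) = -65/32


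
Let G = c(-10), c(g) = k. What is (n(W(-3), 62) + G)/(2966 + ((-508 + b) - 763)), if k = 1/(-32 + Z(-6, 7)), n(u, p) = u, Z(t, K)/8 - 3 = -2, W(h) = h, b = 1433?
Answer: -73/75072 ≈ -0.00097240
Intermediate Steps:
Z(t, K) = 8 (Z(t, K) = 24 + 8*(-2) = 24 - 16 = 8)
k = -1/24 (k = 1/(-32 + 8) = 1/(-24) = -1/24 ≈ -0.041667)
c(g) = -1/24
G = -1/24 ≈ -0.041667
(n(W(-3), 62) + G)/(2966 + ((-508 + b) - 763)) = (-3 - 1/24)/(2966 + ((-508 + 1433) - 763)) = -73/(24*(2966 + (925 - 763))) = -73/(24*(2966 + 162)) = -73/24/3128 = -73/24*1/3128 = -73/75072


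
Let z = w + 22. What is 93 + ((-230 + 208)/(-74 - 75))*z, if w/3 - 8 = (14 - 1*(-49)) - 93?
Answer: 12889/149 ≈ 86.503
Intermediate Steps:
w = -66 (w = 24 + 3*((14 - 1*(-49)) - 93) = 24 + 3*((14 + 49) - 93) = 24 + 3*(63 - 93) = 24 + 3*(-30) = 24 - 90 = -66)
z = -44 (z = -66 + 22 = -44)
93 + ((-230 + 208)/(-74 - 75))*z = 93 + ((-230 + 208)/(-74 - 75))*(-44) = 93 - 22/(-149)*(-44) = 93 - 22*(-1/149)*(-44) = 93 + (22/149)*(-44) = 93 - 968/149 = 12889/149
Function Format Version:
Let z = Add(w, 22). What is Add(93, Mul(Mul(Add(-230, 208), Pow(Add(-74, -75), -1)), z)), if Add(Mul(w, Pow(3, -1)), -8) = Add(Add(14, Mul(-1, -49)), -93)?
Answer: Rational(12889, 149) ≈ 86.503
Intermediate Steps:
w = -66 (w = Add(24, Mul(3, Add(Add(14, Mul(-1, -49)), -93))) = Add(24, Mul(3, Add(Add(14, 49), -93))) = Add(24, Mul(3, Add(63, -93))) = Add(24, Mul(3, -30)) = Add(24, -90) = -66)
z = -44 (z = Add(-66, 22) = -44)
Add(93, Mul(Mul(Add(-230, 208), Pow(Add(-74, -75), -1)), z)) = Add(93, Mul(Mul(Add(-230, 208), Pow(Add(-74, -75), -1)), -44)) = Add(93, Mul(Mul(-22, Pow(-149, -1)), -44)) = Add(93, Mul(Mul(-22, Rational(-1, 149)), -44)) = Add(93, Mul(Rational(22, 149), -44)) = Add(93, Rational(-968, 149)) = Rational(12889, 149)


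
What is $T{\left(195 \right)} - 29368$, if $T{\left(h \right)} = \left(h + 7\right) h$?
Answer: $10022$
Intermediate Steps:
$T{\left(h \right)} = h \left(7 + h\right)$ ($T{\left(h \right)} = \left(7 + h\right) h = h \left(7 + h\right)$)
$T{\left(195 \right)} - 29368 = 195 \left(7 + 195\right) - 29368 = 195 \cdot 202 - 29368 = 39390 - 29368 = 10022$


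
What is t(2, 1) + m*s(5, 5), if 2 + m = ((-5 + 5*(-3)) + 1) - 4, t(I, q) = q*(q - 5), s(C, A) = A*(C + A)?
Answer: -1254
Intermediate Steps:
s(C, A) = A*(A + C)
t(I, q) = q*(-5 + q)
m = -25 (m = -2 + (((-5 + 5*(-3)) + 1) - 4) = -2 + (((-5 - 15) + 1) - 4) = -2 + ((-20 + 1) - 4) = -2 + (-19 - 4) = -2 - 23 = -25)
t(2, 1) + m*s(5, 5) = 1*(-5 + 1) - 125*(5 + 5) = 1*(-4) - 125*10 = -4 - 25*50 = -4 - 1250 = -1254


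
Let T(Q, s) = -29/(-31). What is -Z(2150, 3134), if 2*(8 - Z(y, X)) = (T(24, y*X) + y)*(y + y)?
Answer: 143359602/31 ≈ 4.6245e+6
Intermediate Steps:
T(Q, s) = 29/31 (T(Q, s) = -29*(-1/31) = 29/31)
Z(y, X) = 8 - y*(29/31 + y) (Z(y, X) = 8 - (29/31 + y)*(y + y)/2 = 8 - (29/31 + y)*2*y/2 = 8 - y*(29/31 + y))
-Z(2150, 3134) = -(8 - 1*2150² - 29/31*2150) = -(8 - 1*4622500 - 62350/31) = -(8 - 4622500 - 62350/31) = -1*(-143359602/31) = 143359602/31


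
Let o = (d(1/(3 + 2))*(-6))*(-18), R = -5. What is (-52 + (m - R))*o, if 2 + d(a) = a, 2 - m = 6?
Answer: 49572/5 ≈ 9914.4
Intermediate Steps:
m = -4 (m = 2 - 1*6 = 2 - 6 = -4)
d(a) = -2 + a
o = -972/5 (o = ((-2 + 1/(3 + 2))*(-6))*(-18) = ((-2 + 1/5)*(-6))*(-18) = -9/5*(-6)*(-18) = (54/5)*(-18) = -972/5 ≈ -194.40)
(-52 + (m - R))*o = (-52 + (-4 - 1*(-5)))*(-972/5) = (-52 + (-4 + 5))*(-972/5) = (-52 + 1)*(-972/5) = -51*(-972/5) = 49572/5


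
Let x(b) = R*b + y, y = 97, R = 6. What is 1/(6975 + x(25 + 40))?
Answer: 1/7462 ≈ 0.00013401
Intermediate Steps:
x(b) = 97 + 6*b (x(b) = 6*b + 97 = 97 + 6*b)
1/(6975 + x(25 + 40)) = 1/(6975 + (97 + 6*(25 + 40))) = 1/(6975 + (97 + 6*65)) = 1/(6975 + (97 + 390)) = 1/(6975 + 487) = 1/7462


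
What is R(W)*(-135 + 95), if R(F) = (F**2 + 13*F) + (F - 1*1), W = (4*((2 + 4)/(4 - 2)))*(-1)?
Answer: 1000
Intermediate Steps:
W = -12 (W = (4*(6/2))*(-1) = (4*(6*(1/2)))*(-1) = (4*3)*(-1) = 12*(-1) = -12)
R(F) = -1 + F**2 + 14*F (R(F) = (F**2 + 13*F) + (F - 1) = (F**2 + 13*F) + (-1 + F) = -1 + F**2 + 14*F)
R(W)*(-135 + 95) = (-1 + (-12)**2 + 14*(-12))*(-135 + 95) = (-1 + 144 - 168)*(-40) = -25*(-40) = 1000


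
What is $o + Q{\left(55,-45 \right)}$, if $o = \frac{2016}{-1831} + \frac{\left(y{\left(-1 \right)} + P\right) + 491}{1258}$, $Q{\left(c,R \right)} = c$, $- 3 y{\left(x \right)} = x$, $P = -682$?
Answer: $\frac{185702477}{3455097} \approx 53.747$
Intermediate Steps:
$y{\left(x \right)} = - \frac{x}{3}$
$o = - \frac{4327858}{3455097}$ ($o = \frac{2016}{-1831} + \frac{\left(\left(- \frac{1}{3}\right) \left(-1\right) - 682\right) + 491}{1258} = 2016 \left(- \frac{1}{1831}\right) + \left(\left(\frac{1}{3} - 682\right) + 491\right) \frac{1}{1258} = - \frac{2016}{1831} + \left(- \frac{2045}{3} + 491\right) \frac{1}{1258} = - \frac{2016}{1831} - \frac{286}{1887} = - \frac{4327858}{3455097} \approx -1.2526$)
$o + Q{\left(55,-45 \right)} = - \frac{4327858}{3455097} + 55 = \frac{185702477}{3455097}$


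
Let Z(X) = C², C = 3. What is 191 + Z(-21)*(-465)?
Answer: -3994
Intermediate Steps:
Z(X) = 9 (Z(X) = 3² = 9)
191 + Z(-21)*(-465) = 191 + 9*(-465) = 191 - 4185 = -3994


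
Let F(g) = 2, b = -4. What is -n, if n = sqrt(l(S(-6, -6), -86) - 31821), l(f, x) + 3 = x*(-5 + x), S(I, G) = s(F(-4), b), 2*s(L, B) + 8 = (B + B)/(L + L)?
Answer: -13*I*sqrt(142) ≈ -154.91*I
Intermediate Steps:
s(L, B) = -4 + B/(2*L) (s(L, B) = -4 + ((B + B)/(L + L))/2 = -4 + ((2*B)/((2*L)))/2 = -4 + ((2*B)*(1/(2*L)))/2 = -4 + (B/L)/2 = -4 + B/(2*L))
S(I, G) = -5 (S(I, G) = -4 + (1/2)*(-4)/2 = -4 + (1/2)*(-4)*(1/2) = -4 - 1 = -5)
l(f, x) = -3 + x*(-5 + x)
n = 13*I*sqrt(142) (n = sqrt((-3 + (-86)**2 - 5*(-86)) - 31821) = sqrt((-3 + 7396 + 430) - 31821) = sqrt(7823 - 31821) = sqrt(-23998) = 13*I*sqrt(142) ≈ 154.91*I)
-n = -13*I*sqrt(142)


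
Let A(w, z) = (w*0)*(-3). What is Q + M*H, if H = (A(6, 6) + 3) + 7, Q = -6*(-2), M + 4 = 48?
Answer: 452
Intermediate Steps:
M = 44 (M = -4 + 48 = 44)
Q = 12
A(w, z) = 0 (A(w, z) = 0*(-3) = 0)
H = 10 (H = (0 + 3) + 7 = 3 + 7 = 10)
Q + M*H = 12 + 44*10 = 12 + 440 = 452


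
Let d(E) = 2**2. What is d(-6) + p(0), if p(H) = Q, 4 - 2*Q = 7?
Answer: 5/2 ≈ 2.5000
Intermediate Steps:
Q = -3/2 (Q = 2 - 1/2*7 = 2 - 7/2 = -3/2 ≈ -1.5000)
p(H) = -3/2
d(E) = 4
d(-6) + p(0) = 4 - 3/2 = 5/2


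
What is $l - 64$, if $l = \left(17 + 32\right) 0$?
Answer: $-64$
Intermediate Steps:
$l = 0$ ($l = 49 \cdot 0 = 0$)
$l - 64 = 0 - 64 = -64$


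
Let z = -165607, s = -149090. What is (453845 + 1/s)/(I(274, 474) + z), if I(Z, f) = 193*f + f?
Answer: -67663751049/10980627590 ≈ -6.1621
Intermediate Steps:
I(Z, f) = 194*f
(453845 + 1/s)/(I(274, 474) + z) = (453845 + 1/(-149090))/(194*474 - 165607) = (453845 - 1/149090)/(91956 - 165607) = (67663751049/149090)/(-73651) = (67663751049/149090)*(-1/73651) = -67663751049/10980627590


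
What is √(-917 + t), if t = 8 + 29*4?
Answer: I*√793 ≈ 28.16*I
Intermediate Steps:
t = 124 (t = 8 + 116 = 124)
√(-917 + t) = √(-917 + 124) = √(-793) = I*√793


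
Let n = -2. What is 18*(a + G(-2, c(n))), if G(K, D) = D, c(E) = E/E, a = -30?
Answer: -522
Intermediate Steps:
c(E) = 1
18*(a + G(-2, c(n))) = 18*(-30 + 1) = 18*(-29) = -522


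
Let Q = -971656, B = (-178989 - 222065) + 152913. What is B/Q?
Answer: 248141/971656 ≈ 0.25538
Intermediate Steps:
B = -248141 (B = -401054 + 152913 = -248141)
B/Q = -248141/(-971656) = -248141*(-1/971656) = 248141/971656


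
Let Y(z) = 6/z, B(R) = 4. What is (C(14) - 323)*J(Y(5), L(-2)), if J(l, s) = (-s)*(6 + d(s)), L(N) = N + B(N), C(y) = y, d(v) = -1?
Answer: 3090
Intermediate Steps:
L(N) = 4 + N (L(N) = N + 4 = 4 + N)
J(l, s) = -5*s (J(l, s) = (-s)*(6 - 1) = -s*5 = -5*s)
(C(14) - 323)*J(Y(5), L(-2)) = (14 - 323)*(-5*(4 - 2)) = -(-1545)*2 = -309*(-10) = 3090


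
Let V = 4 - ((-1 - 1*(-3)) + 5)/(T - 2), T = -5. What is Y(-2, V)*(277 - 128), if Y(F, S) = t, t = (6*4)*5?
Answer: 17880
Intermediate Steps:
V = 5 (V = 4 - ((-1 - 1*(-3)) + 5)/(-5 - 2) = 4 - ((-1 + 3) + 5)/(-7) = 4 - (2 + 5)*(-1)/7 = 4 - 7*(-1)/7 = 4 - 1*(-1) = 4 + 1 = 5)
t = 120 (t = 24*5 = 120)
Y(F, S) = 120
Y(-2, V)*(277 - 128) = 120*(277 - 128) = 120*149 = 17880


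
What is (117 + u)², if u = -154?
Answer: 1369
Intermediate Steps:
(117 + u)² = (117 - 154)² = (-37)² = 1369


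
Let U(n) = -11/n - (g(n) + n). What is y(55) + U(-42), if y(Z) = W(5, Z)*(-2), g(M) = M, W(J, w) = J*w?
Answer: -19561/42 ≈ -465.74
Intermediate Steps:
U(n) = -11/n - 2*n (U(n) = -11/n - (n + n) = -11/n - 2*n)
y(Z) = -10*Z (y(Z) = (5*Z)*(-2) = -10*Z)
y(55) + U(-42) = -10*55 + (-11/(-42) - 2*(-42)) = -550 + (-11*(-1/42) + 84) = -550 + (11/42 + 84) = -550 + 3539/42 = -19561/42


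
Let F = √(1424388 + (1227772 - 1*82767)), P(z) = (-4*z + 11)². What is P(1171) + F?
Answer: 21836929 + √2569393 ≈ 2.1839e+7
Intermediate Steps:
P(z) = (11 - 4*z)²
F = √2569393 (F = √(1424388 + (1227772 - 82767)) = √(1424388 + 1145005) = √2569393 ≈ 1602.9)
P(1171) + F = (-11 + 4*1171)² + √2569393 = (-11 + 4684)² + √2569393 = 4673² + √2569393 = 21836929 + √2569393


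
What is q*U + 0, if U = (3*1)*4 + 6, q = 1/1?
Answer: 18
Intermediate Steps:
q = 1
U = 18 (U = 3*4 + 6 = 12 + 6 = 18)
q*U + 0 = 1*18 + 0 = 18 + 0 = 18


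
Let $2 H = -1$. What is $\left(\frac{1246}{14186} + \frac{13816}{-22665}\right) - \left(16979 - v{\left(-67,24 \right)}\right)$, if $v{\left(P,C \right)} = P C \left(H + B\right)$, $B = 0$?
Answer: $- \frac{2600422894468}{160762845} \approx -16176.0$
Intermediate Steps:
$H = - \frac{1}{2}$ ($H = \frac{1}{2} \left(-1\right) = - \frac{1}{2} \approx -0.5$)
$v{\left(P,C \right)} = - \frac{C P}{2}$ ($v{\left(P,C \right)} = P C \left(- \frac{1}{2} + 0\right) = C P \left(- \frac{1}{2}\right) = - \frac{C P}{2}$)
$\left(\frac{1246}{14186} + \frac{13816}{-22665}\right) - \left(16979 - v{\left(-67,24 \right)}\right) = \left(\frac{1246}{14186} + \frac{13816}{-22665}\right) - \left(16979 - \left(- \frac{1}{2}\right) 24 \left(-67\right)\right) = \left(1246 \cdot \frac{1}{14186} + 13816 \left(- \frac{1}{22665}\right)\right) - \left(16979 - 804\right) = \left(\frac{623}{7093} - \frac{13816}{22665}\right) - \left(16979 - 804\right) = - \frac{83876593}{160762845} - 16175 = - \frac{2600422894468}{160762845}$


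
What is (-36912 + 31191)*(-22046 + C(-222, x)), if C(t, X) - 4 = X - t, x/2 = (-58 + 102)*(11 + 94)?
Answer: 71970180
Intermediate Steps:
x = 9240 (x = 2*((-58 + 102)*(11 + 94)) = 2*(44*105) = 2*4620 = 9240)
C(t, X) = 4 + X - t (C(t, X) = 4 + (X - t) = 4 + X - t)
(-36912 + 31191)*(-22046 + C(-222, x)) = (-36912 + 31191)*(-22046 + (4 + 9240 - 1*(-222))) = -5721*(-22046 + (4 + 9240 + 222)) = -5721*(-22046 + 9466) = -5721*(-12580) = 71970180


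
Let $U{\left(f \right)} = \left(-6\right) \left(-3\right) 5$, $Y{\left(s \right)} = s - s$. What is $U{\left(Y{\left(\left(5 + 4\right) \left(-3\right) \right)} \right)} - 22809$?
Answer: $-22719$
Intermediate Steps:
$Y{\left(s \right)} = 0$
$U{\left(f \right)} = 90$ ($U{\left(f \right)} = 18 \cdot 5 = 90$)
$U{\left(Y{\left(\left(5 + 4\right) \left(-3\right) \right)} \right)} - 22809 = 90 - 22809 = -22719$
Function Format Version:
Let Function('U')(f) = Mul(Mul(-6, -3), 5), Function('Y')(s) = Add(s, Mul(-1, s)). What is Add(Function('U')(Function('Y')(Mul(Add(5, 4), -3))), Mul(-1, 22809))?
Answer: -22719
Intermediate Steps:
Function('Y')(s) = 0
Function('U')(f) = 90 (Function('U')(f) = Mul(18, 5) = 90)
Add(Function('U')(Function('Y')(Mul(Add(5, 4), -3))), Mul(-1, 22809)) = Add(90, Mul(-1, 22809)) = Add(90, -22809) = -22719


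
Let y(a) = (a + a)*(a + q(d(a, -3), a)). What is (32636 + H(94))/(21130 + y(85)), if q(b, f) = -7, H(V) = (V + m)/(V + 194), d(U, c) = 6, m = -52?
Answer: 313307/330144 ≈ 0.94900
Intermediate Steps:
H(V) = (-52 + V)/(194 + V) (H(V) = (V - 52)/(V + 194) = (-52 + V)/(194 + V))
y(a) = 2*a*(-7 + a) (y(a) = (a + a)*(a - 7) = (2*a)*(-7 + a) = 2*a*(-7 + a))
(32636 + H(94))/(21130 + y(85)) = (32636 + (-52 + 94)/(194 + 94))/(21130 + 2*85*(-7 + 85)) = (32636 + 42/288)/(21130 + 2*85*78) = (32636 + (1/288)*42)/(21130 + 13260) = (32636 + 7/48)/34390 = (1566535/48)*(1/34390) = 313307/330144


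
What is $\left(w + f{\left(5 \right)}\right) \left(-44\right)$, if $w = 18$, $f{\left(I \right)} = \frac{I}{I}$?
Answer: $-836$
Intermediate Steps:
$f{\left(I \right)} = 1$
$\left(w + f{\left(5 \right)}\right) \left(-44\right) = \left(18 + 1\right) \left(-44\right) = 19 \left(-44\right) = -836$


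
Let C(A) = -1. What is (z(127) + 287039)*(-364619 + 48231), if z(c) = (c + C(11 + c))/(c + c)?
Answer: -11533613214208/127 ≈ -9.0816e+10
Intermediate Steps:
z(c) = (-1 + c)/(2*c) (z(c) = (c - 1)/(c + c) = (-1 + c)/((2*c)) = (-1 + c)*(1/(2*c)) = (-1 + c)/(2*c))
(z(127) + 287039)*(-364619 + 48231) = ((½)*(-1 + 127)/127 + 287039)*(-364619 + 48231) = ((½)*(1/127)*126 + 287039)*(-316388) = (63/127 + 287039)*(-316388) = (36454016/127)*(-316388) = -11533613214208/127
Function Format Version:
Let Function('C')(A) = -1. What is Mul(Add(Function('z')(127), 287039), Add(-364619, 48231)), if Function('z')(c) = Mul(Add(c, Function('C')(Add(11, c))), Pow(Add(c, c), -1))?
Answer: Rational(-11533613214208, 127) ≈ -9.0816e+10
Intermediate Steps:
Function('z')(c) = Mul(Rational(1, 2), Pow(c, -1), Add(-1, c)) (Function('z')(c) = Mul(Add(c, -1), Pow(Add(c, c), -1)) = Mul(Add(-1, c), Pow(Mul(2, c), -1)) = Mul(Add(-1, c), Mul(Rational(1, 2), Pow(c, -1))) = Mul(Rational(1, 2), Pow(c, -1), Add(-1, c)))
Mul(Add(Function('z')(127), 287039), Add(-364619, 48231)) = Mul(Add(Mul(Rational(1, 2), Pow(127, -1), Add(-1, 127)), 287039), Add(-364619, 48231)) = Mul(Add(Mul(Rational(1, 2), Rational(1, 127), 126), 287039), -316388) = Mul(Add(Rational(63, 127), 287039), -316388) = Mul(Rational(36454016, 127), -316388) = Rational(-11533613214208, 127)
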